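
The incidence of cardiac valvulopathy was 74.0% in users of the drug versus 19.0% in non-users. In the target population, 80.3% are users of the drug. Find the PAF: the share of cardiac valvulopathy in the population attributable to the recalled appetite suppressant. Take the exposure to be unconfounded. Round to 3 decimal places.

PAF ≈ 0.699

p₁ = 0.74, p₀ = 0.19.
Overall risk P(Y=1) = π·p₁ + (1−π)·p₀ = 0.803×0.74 + 0.197×0.19 = 0.63165.
Under exogeneity, PAF = [P(Y=1) − p₀] / P(Y=1).
PAF = (0.63165 − 0.19) / 0.63165 ≈ 0.6992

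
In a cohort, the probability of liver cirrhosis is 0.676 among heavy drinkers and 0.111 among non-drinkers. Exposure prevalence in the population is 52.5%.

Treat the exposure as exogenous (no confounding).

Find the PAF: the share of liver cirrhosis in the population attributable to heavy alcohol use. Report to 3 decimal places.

Let p₁ = 0.676, p₀ = 0.111.
Overall risk P(Y=1) = π·p₁ + (1−π)·p₀ = 0.525×0.676 + 0.475×0.111 = 0.40763.
Under exogeneity, PAF = [P(Y=1) − p₀] / P(Y=1).
PAF = (0.40763 − 0.111) / 0.40763 ≈ 0.7277

PAF ≈ 0.728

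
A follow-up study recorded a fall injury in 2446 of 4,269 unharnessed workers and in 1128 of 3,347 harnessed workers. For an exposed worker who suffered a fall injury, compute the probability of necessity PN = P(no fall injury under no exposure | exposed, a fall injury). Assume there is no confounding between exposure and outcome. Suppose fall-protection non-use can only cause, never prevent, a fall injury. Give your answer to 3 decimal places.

p₁ = P(outcome | exposed) = 2446/4269 = 0.57297
p₀ = P(outcome | unexposed) = 1128/3347 = 0.33702
Under exogeneity and monotonicity, PN = (p₁ − p₀) / p₁.
PN = (0.57297 − 0.33702) / 0.57297 = 0.23595 / 0.57297 ≈ 0.4118

PN ≈ 0.412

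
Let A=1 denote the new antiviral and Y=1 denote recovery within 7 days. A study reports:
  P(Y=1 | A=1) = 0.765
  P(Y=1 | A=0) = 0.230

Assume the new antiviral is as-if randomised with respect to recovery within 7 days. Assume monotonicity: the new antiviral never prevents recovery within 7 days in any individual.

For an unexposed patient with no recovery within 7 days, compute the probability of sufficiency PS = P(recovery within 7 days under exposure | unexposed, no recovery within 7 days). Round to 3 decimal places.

Let p₁ = 0.765, p₀ = 0.23.
Under exogeneity and monotonicity, PS = (p₁ − p₀) / (1 − p₀).
PS = (0.765 − 0.23) / (1 − 0.23) = 0.535 / 0.77 ≈ 0.6948

PS ≈ 0.695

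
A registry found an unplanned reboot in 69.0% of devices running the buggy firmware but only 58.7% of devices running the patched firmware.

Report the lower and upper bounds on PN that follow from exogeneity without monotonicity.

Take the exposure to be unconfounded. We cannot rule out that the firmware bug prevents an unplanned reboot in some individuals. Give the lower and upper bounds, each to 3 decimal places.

0.149 ≤ PN ≤ 0.599

p₁ = 0.69, p₀ = 0.587.
Under exogeneity alone the bounds on PN are max{0,(p₁−p₀)/p₁} ≤ PN ≤ min{1,(1−p₀)/p₁}.
  lower = (p₁ − p₀)/p₁ = 0.103 / 0.69 ≈ 0.1493
  upper = min{1, (1 − p₀)/p₁} = 0.413 / 0.69 ≈ 0.5986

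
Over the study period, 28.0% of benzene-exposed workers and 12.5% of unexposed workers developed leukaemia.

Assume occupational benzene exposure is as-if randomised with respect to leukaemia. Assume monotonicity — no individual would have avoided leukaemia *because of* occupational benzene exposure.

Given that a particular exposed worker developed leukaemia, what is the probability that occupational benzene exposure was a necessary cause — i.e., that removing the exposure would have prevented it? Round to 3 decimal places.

p₁ = 0.28, p₀ = 0.125.
Under exogeneity and monotonicity, PN = (p₁ − p₀) / p₁.
PN = (0.28 − 0.125) / 0.28 = 0.155 / 0.28 ≈ 0.5536

PN ≈ 0.554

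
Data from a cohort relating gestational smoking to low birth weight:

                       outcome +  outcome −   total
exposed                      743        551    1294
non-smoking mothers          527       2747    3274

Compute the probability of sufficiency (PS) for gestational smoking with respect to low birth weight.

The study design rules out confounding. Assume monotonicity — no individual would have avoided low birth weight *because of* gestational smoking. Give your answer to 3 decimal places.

PS ≈ 0.492

p₁ = P(outcome | exposed) = 743/1294 = 0.57419
p₀ = P(outcome | unexposed) = 527/3274 = 0.16097
Under exogeneity and monotonicity, PS = (p₁ − p₀) / (1 − p₀).
PS = (0.57419 − 0.16097) / (1 − 0.16097) = 0.41322 / 0.83903 ≈ 0.4925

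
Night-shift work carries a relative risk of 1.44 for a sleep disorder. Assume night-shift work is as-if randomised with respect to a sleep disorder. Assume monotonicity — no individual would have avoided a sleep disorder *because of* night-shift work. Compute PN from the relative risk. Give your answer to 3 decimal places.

PN ≈ 0.306

Under exogeneity and monotonicity, PN = (RR − 1) / RR = 1 − 1/RR.
PN = (1.44 − 1) / 1.44 = 0.44 / 1.44 ≈ 0.3056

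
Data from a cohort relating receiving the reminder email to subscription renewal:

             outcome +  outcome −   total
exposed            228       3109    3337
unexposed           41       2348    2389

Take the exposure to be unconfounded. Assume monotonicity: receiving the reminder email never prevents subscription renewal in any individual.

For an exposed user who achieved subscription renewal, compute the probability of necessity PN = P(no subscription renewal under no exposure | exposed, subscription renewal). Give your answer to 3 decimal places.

PN ≈ 0.749

p₁ = P(outcome | exposed) = 228/3337 = 0.068325
p₀ = P(outcome | unexposed) = 41/2389 = 0.017162
Under exogeneity and monotonicity, PN = (p₁ − p₀) / p₁.
PN = (0.068325 − 0.017162) / 0.068325 = 0.051163 / 0.068325 ≈ 0.7488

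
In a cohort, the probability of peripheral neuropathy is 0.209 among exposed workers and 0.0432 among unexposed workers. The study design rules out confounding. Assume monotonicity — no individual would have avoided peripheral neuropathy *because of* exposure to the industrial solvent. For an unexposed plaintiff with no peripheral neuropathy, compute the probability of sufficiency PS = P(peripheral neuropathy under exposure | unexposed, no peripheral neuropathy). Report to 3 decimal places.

Let p₁ = 0.209, p₀ = 0.0432.
Under exogeneity and monotonicity, PS = (p₁ − p₀) / (1 − p₀).
PS = (0.209 − 0.0432) / (1 − 0.0432) = 0.1658 / 0.9568 ≈ 0.1733

PS ≈ 0.173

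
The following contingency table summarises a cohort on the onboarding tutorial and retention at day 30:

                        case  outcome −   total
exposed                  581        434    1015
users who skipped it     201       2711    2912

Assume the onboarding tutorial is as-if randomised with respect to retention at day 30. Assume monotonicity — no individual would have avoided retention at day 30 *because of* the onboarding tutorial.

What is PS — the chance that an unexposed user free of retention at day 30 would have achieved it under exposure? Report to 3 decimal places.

p₁ = P(outcome | exposed) = 581/1015 = 0.57241
p₀ = P(outcome | unexposed) = 201/2912 = 0.069025
Under exogeneity and monotonicity, PS = (p₁ − p₀) / (1 − p₀).
PS = (0.57241 − 0.069025) / (1 − 0.069025) = 0.50339 / 0.93098 ≈ 0.5407

PS ≈ 0.541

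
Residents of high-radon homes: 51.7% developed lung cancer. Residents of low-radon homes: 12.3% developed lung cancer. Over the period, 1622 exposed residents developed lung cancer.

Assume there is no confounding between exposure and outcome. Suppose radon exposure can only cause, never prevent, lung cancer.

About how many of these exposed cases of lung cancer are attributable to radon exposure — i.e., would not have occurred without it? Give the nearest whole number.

p₁ = 0.517, p₀ = 0.123.
PN = (p₁ − p₀)/p₁ = (0.517 − 0.123) / 0.517 ≈ 0.76209.
Attributable cases ≈ PN × (exposed cases) = 0.76209 × 1622 ≈ 1236.11.

about 1236 cases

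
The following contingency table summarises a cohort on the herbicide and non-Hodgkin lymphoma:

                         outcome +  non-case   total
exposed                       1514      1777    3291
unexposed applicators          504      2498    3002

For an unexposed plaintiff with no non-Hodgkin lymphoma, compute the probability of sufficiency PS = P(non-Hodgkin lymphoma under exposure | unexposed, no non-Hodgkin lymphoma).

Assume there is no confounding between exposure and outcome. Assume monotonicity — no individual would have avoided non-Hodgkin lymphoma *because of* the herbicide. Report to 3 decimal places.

PS ≈ 0.351

p₁ = P(outcome | exposed) = 1514/3291 = 0.46004
p₀ = P(outcome | unexposed) = 504/3002 = 0.16789
Under exogeneity and monotonicity, PS = (p₁ − p₀) / (1 − p₀).
PS = (0.46004 − 0.16789) / (1 − 0.16789) = 0.29215 / 0.83211 ≈ 0.3511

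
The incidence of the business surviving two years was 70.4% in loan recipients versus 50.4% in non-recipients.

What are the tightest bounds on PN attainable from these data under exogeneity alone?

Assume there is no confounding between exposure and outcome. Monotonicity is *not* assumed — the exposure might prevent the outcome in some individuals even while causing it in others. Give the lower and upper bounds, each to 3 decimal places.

p₁ = 0.704, p₀ = 0.504.
Under exogeneity alone the bounds on PN are max{0,(p₁−p₀)/p₁} ≤ PN ≤ min{1,(1−p₀)/p₁}.
  lower = (p₁ − p₀)/p₁ = 0.2 / 0.704 ≈ 0.2841
  upper = min{1, (1 − p₀)/p₁} = 0.496 / 0.704 ≈ 0.7045

0.284 ≤ PN ≤ 0.705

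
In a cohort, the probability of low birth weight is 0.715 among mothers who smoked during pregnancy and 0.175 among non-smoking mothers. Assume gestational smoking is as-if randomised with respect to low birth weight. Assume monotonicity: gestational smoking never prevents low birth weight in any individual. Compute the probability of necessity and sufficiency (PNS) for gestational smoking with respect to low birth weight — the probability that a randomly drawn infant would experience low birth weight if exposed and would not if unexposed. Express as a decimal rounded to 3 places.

PNS ≈ 0.540

Let p₁ = 0.715, p₀ = 0.175.
Under exogeneity and monotonicity, PNS = p₁ − p₀.
PNS = 0.715 − 0.175 = 0.54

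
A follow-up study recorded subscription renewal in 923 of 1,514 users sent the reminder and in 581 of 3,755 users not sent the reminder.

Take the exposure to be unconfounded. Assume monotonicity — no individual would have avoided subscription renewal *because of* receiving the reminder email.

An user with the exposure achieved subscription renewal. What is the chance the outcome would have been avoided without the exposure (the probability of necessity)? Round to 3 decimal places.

PN ≈ 0.746

p₁ = P(outcome | exposed) = 923/1514 = 0.60964
p₀ = P(outcome | unexposed) = 581/3755 = 0.15473
Under exogeneity and monotonicity, PN = (p₁ − p₀) / p₁.
PN = (0.60964 − 0.15473) / 0.60964 = 0.45492 / 0.60964 ≈ 0.7462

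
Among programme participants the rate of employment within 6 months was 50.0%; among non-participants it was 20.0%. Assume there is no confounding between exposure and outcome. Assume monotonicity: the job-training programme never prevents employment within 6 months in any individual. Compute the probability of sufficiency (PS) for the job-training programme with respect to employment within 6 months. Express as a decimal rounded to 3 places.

p₁ = 0.5, p₀ = 0.2.
Under exogeneity and monotonicity, PS = (p₁ − p₀) / (1 − p₀).
PS = (0.5 − 0.2) / (1 − 0.2) = 0.3 / 0.8 ≈ 0.3750

PS ≈ 0.375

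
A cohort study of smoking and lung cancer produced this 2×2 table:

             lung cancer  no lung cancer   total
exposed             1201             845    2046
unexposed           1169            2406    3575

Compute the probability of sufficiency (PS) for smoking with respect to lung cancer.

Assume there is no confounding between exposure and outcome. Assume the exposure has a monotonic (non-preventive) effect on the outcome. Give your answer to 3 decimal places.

p₁ = P(outcome | exposed) = 1201/2046 = 0.587
p₀ = P(outcome | unexposed) = 1169/3575 = 0.32699
Under exogeneity and monotonicity, PS = (p₁ − p₀)/(1 − p₀).
PS = (0.587 − 0.32699) / 0.67301 ≈ 0.3863

PS ≈ 0.386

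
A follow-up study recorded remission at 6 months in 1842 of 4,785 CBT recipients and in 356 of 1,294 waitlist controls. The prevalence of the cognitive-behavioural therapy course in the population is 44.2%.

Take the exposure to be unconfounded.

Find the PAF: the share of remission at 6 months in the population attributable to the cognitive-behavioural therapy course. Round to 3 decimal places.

PAF ≈ 0.150

p₁ = P(outcome | exposed) = 1842/4785 = 0.38495
p₀ = P(outcome | unexposed) = 356/1294 = 0.27512
Overall risk P(Y=1) = π·p₁ + (1−π)·p₀ = 0.442×0.38495 + 0.558×0.27512 = 0.32366.
Under exogeneity, PAF = [P(Y=1) − p₀] / P(Y=1).
PAF = (0.32366 − 0.27512) / 0.32366 ≈ 0.1500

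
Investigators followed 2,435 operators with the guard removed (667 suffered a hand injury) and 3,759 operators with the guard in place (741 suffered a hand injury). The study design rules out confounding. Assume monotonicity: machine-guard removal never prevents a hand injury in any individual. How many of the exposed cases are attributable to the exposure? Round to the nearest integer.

p₁ = P(outcome | exposed) = 667/2435 = 0.27392
p₀ = P(outcome | unexposed) = 741/3759 = 0.19713
PN = (p₁ − p₀)/p₁ = (0.27392 − 0.19713) / 0.27392 ≈ 0.28035.
Attributable cases ≈ PN × (exposed cases) = 0.28035 × 667 ≈ 187.00.

about 187 cases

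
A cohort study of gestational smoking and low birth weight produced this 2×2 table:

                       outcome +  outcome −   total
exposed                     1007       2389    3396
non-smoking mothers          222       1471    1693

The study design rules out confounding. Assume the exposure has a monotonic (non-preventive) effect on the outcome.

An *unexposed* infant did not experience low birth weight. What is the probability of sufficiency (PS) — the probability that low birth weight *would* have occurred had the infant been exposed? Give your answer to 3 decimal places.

PS ≈ 0.190

p₁ = P(outcome | exposed) = 1007/3396 = 0.29653
p₀ = P(outcome | unexposed) = 222/1693 = 0.13113
Under exogeneity and monotonicity, PS = (p₁ − p₀)/(1 − p₀).
PS = (0.29653 − 0.13113) / 0.86887 ≈ 0.1904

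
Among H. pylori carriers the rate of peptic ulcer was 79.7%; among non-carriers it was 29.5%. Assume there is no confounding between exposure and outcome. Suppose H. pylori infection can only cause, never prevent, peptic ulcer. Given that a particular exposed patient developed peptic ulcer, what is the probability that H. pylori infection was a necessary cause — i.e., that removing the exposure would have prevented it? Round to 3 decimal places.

PN ≈ 0.630

p₁ = 0.797, p₀ = 0.295.
Under exogeneity and monotonicity, PN = (p₁ − p₀) / p₁.
PN = (0.797 − 0.295) / 0.797 = 0.502 / 0.797 ≈ 0.6299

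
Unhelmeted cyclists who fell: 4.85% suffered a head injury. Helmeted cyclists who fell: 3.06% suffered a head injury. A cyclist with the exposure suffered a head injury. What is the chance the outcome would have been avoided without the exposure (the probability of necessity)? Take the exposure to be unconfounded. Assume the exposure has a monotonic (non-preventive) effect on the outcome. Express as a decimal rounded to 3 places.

PN ≈ 0.369

p₁ = 0.0485, p₀ = 0.0306.
Under exogeneity and monotonicity, PN = (p₁ − p₀) / p₁.
PN = (0.0485 − 0.0306) / 0.0485 = 0.0179 / 0.0485 ≈ 0.3691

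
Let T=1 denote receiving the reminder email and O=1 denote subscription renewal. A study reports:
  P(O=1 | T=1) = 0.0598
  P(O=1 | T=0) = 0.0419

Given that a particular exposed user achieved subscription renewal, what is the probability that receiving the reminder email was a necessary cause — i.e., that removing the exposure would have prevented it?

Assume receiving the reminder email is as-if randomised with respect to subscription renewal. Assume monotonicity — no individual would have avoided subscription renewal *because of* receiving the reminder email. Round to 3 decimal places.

PN ≈ 0.299

Let p₁ = 0.0598, p₀ = 0.0419.
Under exogeneity and monotonicity, PN = (p₁ − p₀) / p₁.
PN = (0.0598 − 0.0419) / 0.0598 = 0.0179 / 0.0598 ≈ 0.2993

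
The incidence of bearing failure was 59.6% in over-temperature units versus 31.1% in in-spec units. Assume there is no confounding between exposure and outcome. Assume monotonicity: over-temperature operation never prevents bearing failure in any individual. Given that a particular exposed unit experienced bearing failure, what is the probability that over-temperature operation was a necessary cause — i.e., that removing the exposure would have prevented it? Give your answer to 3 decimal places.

p₁ = 0.596, p₀ = 0.311.
Under exogeneity and monotonicity, PN = (p₁ − p₀) / p₁.
PN = (0.596 − 0.311) / 0.596 = 0.285 / 0.596 ≈ 0.4782

PN ≈ 0.478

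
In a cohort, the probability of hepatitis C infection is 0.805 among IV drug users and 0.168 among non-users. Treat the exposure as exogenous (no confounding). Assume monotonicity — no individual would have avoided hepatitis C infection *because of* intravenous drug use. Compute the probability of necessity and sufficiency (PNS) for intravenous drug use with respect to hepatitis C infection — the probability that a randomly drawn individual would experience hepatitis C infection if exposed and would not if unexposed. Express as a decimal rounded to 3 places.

Let p₁ = 0.805, p₀ = 0.168.
Under exogeneity and monotonicity, PNS = p₁ − p₀.
PNS = 0.805 − 0.168 = 0.637

PNS ≈ 0.637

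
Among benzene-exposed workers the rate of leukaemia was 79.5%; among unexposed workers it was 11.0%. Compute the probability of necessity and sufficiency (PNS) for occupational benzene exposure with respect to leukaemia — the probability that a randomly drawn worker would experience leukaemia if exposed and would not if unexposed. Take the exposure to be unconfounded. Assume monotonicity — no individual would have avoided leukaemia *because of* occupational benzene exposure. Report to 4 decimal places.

PNS ≈ 0.6850

p₁ = 0.795, p₀ = 0.11.
Under exogeneity and monotonicity, PNS = p₁ − p₀.
PNS = 0.795 − 0.11 = 0.685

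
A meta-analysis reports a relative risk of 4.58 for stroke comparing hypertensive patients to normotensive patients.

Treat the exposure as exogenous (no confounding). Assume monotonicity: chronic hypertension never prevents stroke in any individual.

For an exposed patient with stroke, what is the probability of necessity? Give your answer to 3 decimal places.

PN ≈ 0.782

Under exogeneity and monotonicity, PN = (RR − 1) / RR = 1 − 1/RR.
PN = (4.58 − 1) / 4.58 = 3.58 / 4.58 ≈ 0.7817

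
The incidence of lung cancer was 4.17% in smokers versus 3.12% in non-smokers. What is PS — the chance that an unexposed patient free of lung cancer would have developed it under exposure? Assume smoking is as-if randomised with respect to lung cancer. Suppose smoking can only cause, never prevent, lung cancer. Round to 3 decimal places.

PS ≈ 0.011

p₁ = 0.0417, p₀ = 0.0312.
Under exogeneity and monotonicity, PS = (p₁ − p₀) / (1 − p₀).
PS = (0.0417 − 0.0312) / (1 − 0.0312) = 0.0105 / 0.9688 ≈ 0.0108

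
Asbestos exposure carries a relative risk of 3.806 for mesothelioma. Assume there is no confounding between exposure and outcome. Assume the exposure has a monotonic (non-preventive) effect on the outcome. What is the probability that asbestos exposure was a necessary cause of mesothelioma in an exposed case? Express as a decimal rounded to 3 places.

PN ≈ 0.737

Under exogeneity and monotonicity, PN = (RR − 1) / RR = 1 − 1/RR.
PN = (3.806 − 1) / 3.806 = 2.806 / 3.806 ≈ 0.7373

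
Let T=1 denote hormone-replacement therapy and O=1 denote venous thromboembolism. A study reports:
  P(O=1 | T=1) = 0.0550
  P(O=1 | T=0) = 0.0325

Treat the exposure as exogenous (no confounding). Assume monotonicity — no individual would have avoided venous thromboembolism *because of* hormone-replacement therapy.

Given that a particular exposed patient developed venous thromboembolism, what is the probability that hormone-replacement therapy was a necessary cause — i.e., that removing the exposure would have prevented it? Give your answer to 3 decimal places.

Let p₁ = 0.055, p₀ = 0.0325.
Under exogeneity and monotonicity, PN = (p₁ − p₀) / p₁.
PN = (0.055 − 0.0325) / 0.055 = 0.0225 / 0.055 ≈ 0.4091

PN ≈ 0.409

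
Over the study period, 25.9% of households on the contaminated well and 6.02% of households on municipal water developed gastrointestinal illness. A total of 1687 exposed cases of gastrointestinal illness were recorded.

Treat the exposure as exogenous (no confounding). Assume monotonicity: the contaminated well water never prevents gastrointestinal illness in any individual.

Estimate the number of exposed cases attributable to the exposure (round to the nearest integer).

p₁ = 0.259, p₀ = 0.0602.
PN = (p₁ − p₀)/p₁ = (0.259 − 0.0602) / 0.259 ≈ 0.76757.
Attributable cases ≈ PN × (exposed cases) = 0.76757 × 1687 ≈ 1294.89.

about 1295 cases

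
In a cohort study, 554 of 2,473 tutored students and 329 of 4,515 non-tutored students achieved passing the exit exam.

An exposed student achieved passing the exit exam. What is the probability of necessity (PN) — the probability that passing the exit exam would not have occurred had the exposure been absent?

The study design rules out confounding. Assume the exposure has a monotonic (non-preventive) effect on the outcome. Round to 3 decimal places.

p₁ = P(outcome | exposed) = 554/2473 = 0.22402
p₀ = P(outcome | unexposed) = 329/4515 = 0.072868
Under exogeneity and monotonicity, PN = (p₁ − p₀) / p₁.
PN = (0.22402 − 0.072868) / 0.22402 = 0.15115 / 0.22402 ≈ 0.6747

PN ≈ 0.675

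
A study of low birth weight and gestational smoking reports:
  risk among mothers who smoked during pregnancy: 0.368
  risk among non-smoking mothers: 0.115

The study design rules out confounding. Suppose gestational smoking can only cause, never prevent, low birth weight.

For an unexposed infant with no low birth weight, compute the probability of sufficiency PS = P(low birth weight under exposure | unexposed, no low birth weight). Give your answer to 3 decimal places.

Let p₁ = 0.368, p₀ = 0.115.
Under exogeneity and monotonicity, PS = (p₁ − p₀) / (1 − p₀).
PS = (0.368 − 0.115) / (1 − 0.115) = 0.253 / 0.885 ≈ 0.2859

PS ≈ 0.286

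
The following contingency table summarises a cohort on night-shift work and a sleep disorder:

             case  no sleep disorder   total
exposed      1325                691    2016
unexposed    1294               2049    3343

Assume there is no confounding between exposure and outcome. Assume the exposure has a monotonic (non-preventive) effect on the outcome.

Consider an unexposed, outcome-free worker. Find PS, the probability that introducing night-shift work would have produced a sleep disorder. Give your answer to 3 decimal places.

p₁ = P(outcome | exposed) = 1325/2016 = 0.65724
p₀ = P(outcome | unexposed) = 1294/3343 = 0.38708
Under exogeneity and monotonicity, PS = (p₁ − p₀) / (1 − p₀).
PS = (0.65724 − 0.38708) / (1 − 0.38708) = 0.27016 / 0.61292 ≈ 0.4408

PS ≈ 0.441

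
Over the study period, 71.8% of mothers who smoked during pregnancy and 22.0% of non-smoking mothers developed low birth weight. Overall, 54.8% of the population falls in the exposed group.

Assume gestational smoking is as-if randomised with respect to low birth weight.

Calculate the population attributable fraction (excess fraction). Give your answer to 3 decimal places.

PAF ≈ 0.554

p₁ = 0.718, p₀ = 0.22.
Overall risk P(Y=1) = π·p₁ + (1−π)·p₀ = 0.548×0.718 + 0.452×0.22 = 0.4929.
Under exogeneity, PAF = [P(Y=1) − p₀] / P(Y=1).
PAF = (0.4929 − 0.22) / 0.4929 ≈ 0.5537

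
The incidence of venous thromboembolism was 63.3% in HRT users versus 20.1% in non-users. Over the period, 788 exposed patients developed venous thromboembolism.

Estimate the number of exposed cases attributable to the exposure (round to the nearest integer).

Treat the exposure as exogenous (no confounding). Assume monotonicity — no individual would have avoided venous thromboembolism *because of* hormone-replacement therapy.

p₁ = 0.633, p₀ = 0.201.
PN = (p₁ − p₀)/p₁ = (0.633 − 0.201) / 0.633 ≈ 0.68246.
Attributable cases ≈ PN × (exposed cases) = 0.68246 × 788 ≈ 537.78.

about 538 cases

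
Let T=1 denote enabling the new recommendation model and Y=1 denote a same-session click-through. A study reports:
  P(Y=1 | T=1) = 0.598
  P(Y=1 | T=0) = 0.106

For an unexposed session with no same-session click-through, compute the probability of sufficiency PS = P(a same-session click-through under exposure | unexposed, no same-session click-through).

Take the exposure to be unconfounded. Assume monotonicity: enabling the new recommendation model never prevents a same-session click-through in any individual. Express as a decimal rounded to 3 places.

Let p₁ = 0.598, p₀ = 0.106.
Under exogeneity and monotonicity, PS = (p₁ − p₀) / (1 − p₀).
PS = (0.598 − 0.106) / (1 − 0.106) = 0.492 / 0.894 ≈ 0.5503

PS ≈ 0.550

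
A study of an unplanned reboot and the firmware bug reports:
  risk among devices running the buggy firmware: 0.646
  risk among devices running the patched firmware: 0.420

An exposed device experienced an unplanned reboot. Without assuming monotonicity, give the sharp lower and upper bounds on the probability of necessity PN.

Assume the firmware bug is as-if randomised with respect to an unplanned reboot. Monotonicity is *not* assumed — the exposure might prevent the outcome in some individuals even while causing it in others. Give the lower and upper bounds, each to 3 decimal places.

0.350 ≤ PN ≤ 0.898

Let p₁ = 0.646, p₀ = 0.42.
Under exogeneity alone the bounds on PN are max{0,(p₁−p₀)/p₁} ≤ PN ≤ min{1,(1−p₀)/p₁}.
  lower = (p₁ − p₀)/p₁ = 0.226 / 0.646 ≈ 0.3498
  upper = min{1, (1 − p₀)/p₁} = 0.58 / 0.646 ≈ 0.8978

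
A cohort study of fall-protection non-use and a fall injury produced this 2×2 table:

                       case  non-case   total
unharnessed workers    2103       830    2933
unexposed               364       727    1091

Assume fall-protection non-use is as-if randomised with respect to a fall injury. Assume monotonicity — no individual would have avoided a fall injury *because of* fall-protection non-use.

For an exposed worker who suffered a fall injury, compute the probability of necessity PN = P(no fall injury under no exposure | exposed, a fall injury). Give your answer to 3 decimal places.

PN ≈ 0.535

p₁ = P(outcome | exposed) = 2103/2933 = 0.71701
p₀ = P(outcome | unexposed) = 364/1091 = 0.33364
Under exogeneity and monotonicity, PN = (p₁ − p₀)/p₁.
PN = (0.71701 − 0.33364) / 0.71701 ≈ 0.5347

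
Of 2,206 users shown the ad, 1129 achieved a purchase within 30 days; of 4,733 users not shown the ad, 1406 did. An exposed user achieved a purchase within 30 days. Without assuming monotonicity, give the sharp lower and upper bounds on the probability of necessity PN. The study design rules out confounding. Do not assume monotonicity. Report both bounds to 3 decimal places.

p₁ = P(outcome | exposed) = 1129/2206 = 0.51179
p₀ = P(outcome | unexposed) = 1406/4733 = 0.29706
Under exogeneity alone the bounds on PN are max{0,(p₁−p₀)/p₁} ≤ PN ≤ min{1,(1−p₀)/p₁}.
  lower = (p₁ − p₀)/p₁ = 0.21472 / 0.51179 ≈ 0.4196
  upper = min{1, (1 − p₀)/p₁} = 0.70294 / 0.51179 ≈ 1.3735 → capped at 1

0.420 ≤ PN ≤ 1.000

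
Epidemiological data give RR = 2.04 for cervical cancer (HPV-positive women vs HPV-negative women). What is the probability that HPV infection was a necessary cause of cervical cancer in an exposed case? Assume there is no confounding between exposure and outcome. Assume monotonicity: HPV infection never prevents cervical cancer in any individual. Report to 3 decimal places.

PN ≈ 0.510

Under exogeneity and monotonicity, PN = (RR − 1) / RR = 1 − 1/RR.
PN = (2.04 − 1) / 2.04 = 1.04 / 2.04 ≈ 0.5098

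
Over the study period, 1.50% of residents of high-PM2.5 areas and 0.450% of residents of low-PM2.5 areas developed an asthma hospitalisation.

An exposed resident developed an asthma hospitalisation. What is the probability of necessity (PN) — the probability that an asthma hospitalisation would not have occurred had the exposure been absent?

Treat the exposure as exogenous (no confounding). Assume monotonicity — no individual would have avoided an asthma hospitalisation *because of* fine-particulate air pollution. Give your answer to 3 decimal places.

p₁ = 0.015, p₀ = 0.0045.
Under exogeneity and monotonicity, PN = (p₁ − p₀) / p₁.
PN = (0.015 − 0.0045) / 0.015 = 0.0105 / 0.015 ≈ 0.7000

PN ≈ 0.700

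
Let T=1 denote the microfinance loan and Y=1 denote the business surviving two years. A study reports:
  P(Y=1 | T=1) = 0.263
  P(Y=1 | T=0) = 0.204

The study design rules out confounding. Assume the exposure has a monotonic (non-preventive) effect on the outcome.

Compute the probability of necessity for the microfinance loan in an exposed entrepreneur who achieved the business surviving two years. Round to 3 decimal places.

PN ≈ 0.224

Let p₁ = 0.263, p₀ = 0.204.
Under exogeneity and monotonicity, PN = (p₁ − p₀) / p₁.
PN = (0.263 − 0.204) / 0.263 = 0.059 / 0.263 ≈ 0.2243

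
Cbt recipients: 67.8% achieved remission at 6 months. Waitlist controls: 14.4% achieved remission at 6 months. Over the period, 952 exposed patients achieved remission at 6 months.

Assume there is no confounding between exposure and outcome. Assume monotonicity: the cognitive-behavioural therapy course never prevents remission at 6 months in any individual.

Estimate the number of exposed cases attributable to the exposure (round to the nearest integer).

about 750 cases

p₁ = 0.678, p₀ = 0.144.
PN = (p₁ − p₀)/p₁ = (0.678 − 0.144) / 0.678 ≈ 0.78761.
Attributable cases ≈ PN × (exposed cases) = 0.78761 × 952 ≈ 749.81.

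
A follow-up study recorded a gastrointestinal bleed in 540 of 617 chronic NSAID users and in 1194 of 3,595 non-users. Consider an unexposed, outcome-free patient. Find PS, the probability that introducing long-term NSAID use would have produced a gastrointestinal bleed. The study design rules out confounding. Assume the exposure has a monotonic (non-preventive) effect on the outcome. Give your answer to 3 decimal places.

p₁ = P(outcome | exposed) = 540/617 = 0.8752
p₀ = P(outcome | unexposed) = 1194/3595 = 0.33213
Under exogeneity and monotonicity, PS = (p₁ − p₀) / (1 − p₀).
PS = (0.8752 − 0.33213) / (1 − 0.33213) = 0.54307 / 0.66787 ≈ 0.8131

PS ≈ 0.813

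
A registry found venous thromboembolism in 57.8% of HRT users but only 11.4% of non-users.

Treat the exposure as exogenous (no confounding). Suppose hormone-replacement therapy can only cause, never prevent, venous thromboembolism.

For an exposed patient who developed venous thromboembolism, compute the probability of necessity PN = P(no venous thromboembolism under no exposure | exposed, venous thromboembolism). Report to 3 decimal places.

PN ≈ 0.803

p₁ = 0.578, p₀ = 0.114.
Under exogeneity and monotonicity, PN = (p₁ − p₀) / p₁.
PN = (0.578 − 0.114) / 0.578 = 0.464 / 0.578 ≈ 0.8028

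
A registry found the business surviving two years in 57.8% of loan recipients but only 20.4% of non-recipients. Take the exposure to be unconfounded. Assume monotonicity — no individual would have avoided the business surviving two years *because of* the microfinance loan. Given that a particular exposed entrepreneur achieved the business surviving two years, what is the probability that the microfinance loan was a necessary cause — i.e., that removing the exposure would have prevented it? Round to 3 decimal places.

PN ≈ 0.647

p₁ = 0.578, p₀ = 0.204.
Under exogeneity and monotonicity, PN = (p₁ − p₀) / p₁.
PN = (0.578 − 0.204) / 0.578 = 0.374 / 0.578 ≈ 0.6471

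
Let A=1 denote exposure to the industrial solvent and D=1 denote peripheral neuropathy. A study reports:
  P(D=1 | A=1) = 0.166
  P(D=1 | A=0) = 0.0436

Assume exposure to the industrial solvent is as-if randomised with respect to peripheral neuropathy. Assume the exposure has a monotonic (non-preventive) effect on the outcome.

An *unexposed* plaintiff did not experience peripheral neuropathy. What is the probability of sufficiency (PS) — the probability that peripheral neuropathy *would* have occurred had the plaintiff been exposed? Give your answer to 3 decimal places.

Let p₁ = 0.166, p₀ = 0.0436.
Under exogeneity and monotonicity, PS = (p₁ − p₀) / (1 − p₀).
PS = (0.166 − 0.0436) / (1 − 0.0436) = 0.1224 / 0.9564 ≈ 0.1280

PS ≈ 0.128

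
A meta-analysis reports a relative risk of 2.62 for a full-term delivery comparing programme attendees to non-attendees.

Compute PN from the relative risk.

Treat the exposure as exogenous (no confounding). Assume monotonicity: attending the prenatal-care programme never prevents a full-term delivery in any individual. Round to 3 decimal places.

PN ≈ 0.618

Under exogeneity and monotonicity, PN = (RR − 1) / RR = 1 − 1/RR.
PN = (2.62 − 1) / 2.62 = 1.62 / 2.62 ≈ 0.6183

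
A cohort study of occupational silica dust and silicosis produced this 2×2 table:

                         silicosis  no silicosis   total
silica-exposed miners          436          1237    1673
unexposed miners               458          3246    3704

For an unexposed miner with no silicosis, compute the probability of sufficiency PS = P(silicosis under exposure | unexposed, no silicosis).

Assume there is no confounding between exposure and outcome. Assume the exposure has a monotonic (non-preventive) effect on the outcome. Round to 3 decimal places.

PS ≈ 0.156

p₁ = P(outcome | exposed) = 436/1673 = 0.26061
p₀ = P(outcome | unexposed) = 458/3704 = 0.12365
Under exogeneity and monotonicity, PS = (p₁ − p₀) / (1 − p₀).
PS = (0.26061 − 0.12365) / (1 − 0.12365) = 0.13696 / 0.87635 ≈ 0.1563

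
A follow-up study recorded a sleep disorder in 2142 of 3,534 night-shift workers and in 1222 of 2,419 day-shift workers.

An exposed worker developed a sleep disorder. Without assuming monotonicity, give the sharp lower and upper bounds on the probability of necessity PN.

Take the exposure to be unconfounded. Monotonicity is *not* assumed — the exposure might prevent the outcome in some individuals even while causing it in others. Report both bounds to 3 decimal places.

0.167 ≤ PN ≤ 0.816

p₁ = P(outcome | exposed) = 2142/3534 = 0.60611
p₀ = P(outcome | unexposed) = 1222/2419 = 0.50517
Under exogeneity alone the bounds on PN are max{0,(p₁−p₀)/p₁} ≤ PN ≤ min{1,(1−p₀)/p₁}.
  lower = (p₁ − p₀)/p₁ = 0.10094 / 0.60611 ≈ 0.1665
  upper = min{1, (1 − p₀)/p₁} = 0.49483 / 0.60611 ≈ 0.8164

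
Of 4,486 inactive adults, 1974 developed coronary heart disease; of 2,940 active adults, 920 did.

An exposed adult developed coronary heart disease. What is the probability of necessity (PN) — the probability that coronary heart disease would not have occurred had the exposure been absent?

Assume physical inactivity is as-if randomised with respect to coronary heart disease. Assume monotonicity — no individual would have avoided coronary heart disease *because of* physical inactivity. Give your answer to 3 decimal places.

PN ≈ 0.289

p₁ = P(outcome | exposed) = 1974/4486 = 0.44004
p₀ = P(outcome | unexposed) = 920/2940 = 0.31293
Under exogeneity and monotonicity, PN = (p₁ − p₀) / p₁.
PN = (0.44004 − 0.31293) / 0.44004 = 0.12711 / 0.44004 ≈ 0.2889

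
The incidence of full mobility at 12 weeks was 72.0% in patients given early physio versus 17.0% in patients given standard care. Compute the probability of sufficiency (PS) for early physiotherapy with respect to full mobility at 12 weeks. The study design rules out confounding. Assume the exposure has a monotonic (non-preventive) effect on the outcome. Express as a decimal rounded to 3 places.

p₁ = 0.72, p₀ = 0.17.
Under exogeneity and monotonicity, PS = (p₁ − p₀) / (1 − p₀).
PS = (0.72 − 0.17) / (1 − 0.17) = 0.55 / 0.83 ≈ 0.6627

PS ≈ 0.663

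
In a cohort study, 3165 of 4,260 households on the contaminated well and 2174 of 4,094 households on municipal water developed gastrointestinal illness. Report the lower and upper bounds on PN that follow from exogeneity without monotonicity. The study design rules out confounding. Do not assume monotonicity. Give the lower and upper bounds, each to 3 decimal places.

p₁ = P(outcome | exposed) = 3165/4260 = 0.74296
p₀ = P(outcome | unexposed) = 2174/4094 = 0.53102
Under exogeneity alone the bounds on PN are max{0,(p₁−p₀)/p₁} ≤ PN ≤ min{1,(1−p₀)/p₁}.
  lower = (p₁ − p₀)/p₁ = 0.21194 / 0.74296 ≈ 0.2853
  upper = min{1, (1 − p₀)/p₁} = 0.46898 / 0.74296 ≈ 0.6312

0.285 ≤ PN ≤ 0.631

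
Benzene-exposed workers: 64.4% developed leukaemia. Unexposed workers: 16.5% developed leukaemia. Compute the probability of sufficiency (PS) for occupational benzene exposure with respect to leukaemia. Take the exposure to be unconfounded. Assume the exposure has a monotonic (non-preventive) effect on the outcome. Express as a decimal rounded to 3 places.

p₁ = 0.644, p₀ = 0.165.
Under exogeneity and monotonicity, PS = (p₁ − p₀) / (1 − p₀).
PS = (0.644 − 0.165) / (1 − 0.165) = 0.479 / 0.835 ≈ 0.5737

PS ≈ 0.574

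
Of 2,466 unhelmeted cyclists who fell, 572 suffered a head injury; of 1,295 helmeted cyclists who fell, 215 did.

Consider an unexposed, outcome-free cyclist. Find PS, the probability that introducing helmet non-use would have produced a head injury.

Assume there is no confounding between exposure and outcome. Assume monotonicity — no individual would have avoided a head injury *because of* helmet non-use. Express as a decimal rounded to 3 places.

p₁ = P(outcome | exposed) = 572/2466 = 0.23195
p₀ = P(outcome | unexposed) = 215/1295 = 0.16602
Under exogeneity and monotonicity, PS = (p₁ − p₀) / (1 − p₀).
PS = (0.23195 − 0.16602) / (1 − 0.16602) = 0.065931 / 0.83398 ≈ 0.0791

PS ≈ 0.079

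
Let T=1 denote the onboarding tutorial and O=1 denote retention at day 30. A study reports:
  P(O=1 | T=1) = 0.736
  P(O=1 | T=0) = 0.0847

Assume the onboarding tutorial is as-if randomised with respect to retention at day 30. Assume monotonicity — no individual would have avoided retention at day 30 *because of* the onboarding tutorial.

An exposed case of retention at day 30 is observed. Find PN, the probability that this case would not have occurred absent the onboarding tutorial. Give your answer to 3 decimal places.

PN ≈ 0.885

Let p₁ = 0.736, p₀ = 0.0847.
Under exogeneity and monotonicity, PN = (p₁ − p₀) / p₁.
PN = (0.736 − 0.0847) / 0.736 = 0.6513 / 0.736 ≈ 0.8849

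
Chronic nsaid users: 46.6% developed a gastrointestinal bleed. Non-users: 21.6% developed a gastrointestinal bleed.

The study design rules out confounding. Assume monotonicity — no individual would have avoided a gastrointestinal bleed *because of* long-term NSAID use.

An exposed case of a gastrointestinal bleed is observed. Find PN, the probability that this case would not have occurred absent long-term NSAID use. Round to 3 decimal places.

PN ≈ 0.536

p₁ = 0.466, p₀ = 0.216.
Under exogeneity and monotonicity, PN = (p₁ − p₀) / p₁.
PN = (0.466 − 0.216) / 0.466 = 0.25 / 0.466 ≈ 0.5365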